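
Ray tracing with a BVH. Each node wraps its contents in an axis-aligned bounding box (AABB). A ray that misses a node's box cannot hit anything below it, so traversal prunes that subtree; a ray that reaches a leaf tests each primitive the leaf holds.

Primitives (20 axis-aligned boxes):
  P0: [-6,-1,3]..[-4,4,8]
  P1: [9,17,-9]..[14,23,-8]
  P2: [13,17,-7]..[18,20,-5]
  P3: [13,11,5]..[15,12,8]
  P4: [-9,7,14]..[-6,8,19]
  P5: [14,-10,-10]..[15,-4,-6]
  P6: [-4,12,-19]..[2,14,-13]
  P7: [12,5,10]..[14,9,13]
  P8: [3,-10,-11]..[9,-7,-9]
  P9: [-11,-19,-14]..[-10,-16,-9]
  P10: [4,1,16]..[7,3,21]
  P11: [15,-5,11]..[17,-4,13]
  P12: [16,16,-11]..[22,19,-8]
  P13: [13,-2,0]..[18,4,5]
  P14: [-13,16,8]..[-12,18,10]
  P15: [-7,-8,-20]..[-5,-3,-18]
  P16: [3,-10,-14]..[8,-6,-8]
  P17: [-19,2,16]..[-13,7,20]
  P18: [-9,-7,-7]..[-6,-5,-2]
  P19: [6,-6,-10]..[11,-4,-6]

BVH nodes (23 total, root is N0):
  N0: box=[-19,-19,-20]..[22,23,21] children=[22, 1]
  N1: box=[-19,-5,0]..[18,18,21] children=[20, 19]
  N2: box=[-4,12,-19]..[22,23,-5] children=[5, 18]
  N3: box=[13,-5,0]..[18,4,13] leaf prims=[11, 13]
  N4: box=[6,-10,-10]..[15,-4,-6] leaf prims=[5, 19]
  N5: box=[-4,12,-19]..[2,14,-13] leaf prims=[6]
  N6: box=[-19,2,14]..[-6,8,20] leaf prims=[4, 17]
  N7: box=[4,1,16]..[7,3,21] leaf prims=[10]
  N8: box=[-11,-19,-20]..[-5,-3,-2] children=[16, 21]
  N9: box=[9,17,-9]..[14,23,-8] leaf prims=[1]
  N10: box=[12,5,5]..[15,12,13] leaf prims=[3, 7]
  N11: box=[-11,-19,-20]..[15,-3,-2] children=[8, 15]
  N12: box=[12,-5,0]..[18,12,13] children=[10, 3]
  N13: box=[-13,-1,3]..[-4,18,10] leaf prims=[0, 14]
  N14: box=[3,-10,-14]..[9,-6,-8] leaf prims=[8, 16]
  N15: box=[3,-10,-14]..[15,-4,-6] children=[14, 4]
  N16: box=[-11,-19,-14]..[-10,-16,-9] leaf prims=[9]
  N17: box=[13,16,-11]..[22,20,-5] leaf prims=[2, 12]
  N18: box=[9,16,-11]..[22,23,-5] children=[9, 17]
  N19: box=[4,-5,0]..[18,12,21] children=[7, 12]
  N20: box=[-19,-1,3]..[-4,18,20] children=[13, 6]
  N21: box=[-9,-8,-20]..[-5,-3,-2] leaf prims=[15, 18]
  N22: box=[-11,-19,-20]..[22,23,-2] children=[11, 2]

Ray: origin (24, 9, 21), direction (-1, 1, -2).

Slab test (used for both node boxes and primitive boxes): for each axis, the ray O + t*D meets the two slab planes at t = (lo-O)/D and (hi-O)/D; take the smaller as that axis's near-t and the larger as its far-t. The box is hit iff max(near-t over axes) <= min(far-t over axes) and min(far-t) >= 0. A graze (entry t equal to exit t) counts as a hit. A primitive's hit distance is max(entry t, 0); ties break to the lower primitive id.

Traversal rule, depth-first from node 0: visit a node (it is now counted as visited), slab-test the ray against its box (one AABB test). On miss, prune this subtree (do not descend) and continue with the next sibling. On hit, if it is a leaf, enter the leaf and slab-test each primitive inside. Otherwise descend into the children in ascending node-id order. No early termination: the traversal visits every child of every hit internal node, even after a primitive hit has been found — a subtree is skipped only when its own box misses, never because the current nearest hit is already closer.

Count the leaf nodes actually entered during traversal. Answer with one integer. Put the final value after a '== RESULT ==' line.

Traverse from the root:
N0 x:[2,43] y:[-28,14] z:[0,41/2] -> hit [2,14], descend [1, 22]
  N1 x:[6,43] y:[-14,9] z:[0,21/2] -> hit [6,9], descend [19, 20]
    N19 x:[6,20] y:[-14,3] z:[0,21/2] -> miss, prune
    N20 x:[28,43] y:[-10,9] z:[1/2,9] -> miss, prune
  N22 x:[2,35] y:[-28,14] z:[23/2,41/2] -> hit [23/2,14], descend [2, 11]
    N2 x:[2,28] y:[3,14] z:[13,20] -> hit [13,14], descend [5, 18]
      N5 x:[22,28] y:[3,5] z:[17,20] -> miss, prune
      N18 x:[2,15] y:[7,14] z:[13,16] -> hit [13,14], descend [9, 17]
        N9 x:[10,15] y:[8,14] z:[29/2,15] -> miss, prune
        N17 x:[2,11] y:[7,11] z:[13,16] -> miss, prune
    N11 x:[9,35] y:[-28,-12] z:[23/2,41/2] -> miss, prune

Summary -> nodes [0, 1, 19, 20, 22, 2, 5, 18, 9, 17, 11]; box-tests=11; leaf-entries=0; first=miss

== RESULT ==
0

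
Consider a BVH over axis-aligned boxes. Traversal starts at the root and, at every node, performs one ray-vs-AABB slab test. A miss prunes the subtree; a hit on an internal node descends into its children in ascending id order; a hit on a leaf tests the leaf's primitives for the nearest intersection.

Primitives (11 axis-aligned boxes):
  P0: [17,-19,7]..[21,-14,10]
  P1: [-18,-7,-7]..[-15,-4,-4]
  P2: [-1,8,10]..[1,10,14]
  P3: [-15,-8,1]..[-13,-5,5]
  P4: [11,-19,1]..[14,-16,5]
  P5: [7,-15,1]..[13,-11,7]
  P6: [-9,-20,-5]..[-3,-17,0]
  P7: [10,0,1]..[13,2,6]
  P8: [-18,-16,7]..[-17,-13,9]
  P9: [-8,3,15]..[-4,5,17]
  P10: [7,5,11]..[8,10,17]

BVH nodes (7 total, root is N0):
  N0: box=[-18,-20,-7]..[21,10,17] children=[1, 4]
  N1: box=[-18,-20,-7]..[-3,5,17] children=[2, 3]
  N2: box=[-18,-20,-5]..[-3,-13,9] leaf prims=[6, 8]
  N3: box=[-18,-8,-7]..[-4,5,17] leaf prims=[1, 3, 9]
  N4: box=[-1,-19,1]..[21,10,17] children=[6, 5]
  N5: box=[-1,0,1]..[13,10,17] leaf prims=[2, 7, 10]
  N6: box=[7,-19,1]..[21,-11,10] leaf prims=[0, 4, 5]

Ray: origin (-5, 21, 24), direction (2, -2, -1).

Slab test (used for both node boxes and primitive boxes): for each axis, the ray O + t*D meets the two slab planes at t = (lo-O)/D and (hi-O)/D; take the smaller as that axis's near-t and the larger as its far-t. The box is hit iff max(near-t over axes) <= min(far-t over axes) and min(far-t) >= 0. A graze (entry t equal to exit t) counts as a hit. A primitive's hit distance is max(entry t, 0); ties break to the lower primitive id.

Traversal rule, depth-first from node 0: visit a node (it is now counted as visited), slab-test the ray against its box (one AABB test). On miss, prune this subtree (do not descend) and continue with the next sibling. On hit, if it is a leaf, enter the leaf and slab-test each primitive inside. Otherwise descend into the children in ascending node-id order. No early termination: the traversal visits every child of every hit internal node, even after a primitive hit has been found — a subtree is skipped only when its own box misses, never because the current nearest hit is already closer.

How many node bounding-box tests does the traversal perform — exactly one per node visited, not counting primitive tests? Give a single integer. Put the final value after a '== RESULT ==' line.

Trace the traversal:
N0 x:[-13/2,13] y:[11/2,41/2] z:[7,31] -> hit [7,13], descend [1, 4]
  N1 x:[-13/2,1] y:[8,41/2] z:[7,31] -> miss, prune
  N4 x:[2,13] y:[11/2,20] z:[7,23] -> hit [7,13], descend [5, 6]
    N5 x:[2,9] y:[11/2,21/2] z:[7,23] -> hit [7,9] leaf, test {P2(miss), P7(miss), P10(miss)}
    N6 x:[6,13] y:[16,20] z:[14,23] -> miss, prune

order=[0, 1, 4, 5, 6]  |boxes|=5  |leaves|=1  hit=miss

== RESULT ==
5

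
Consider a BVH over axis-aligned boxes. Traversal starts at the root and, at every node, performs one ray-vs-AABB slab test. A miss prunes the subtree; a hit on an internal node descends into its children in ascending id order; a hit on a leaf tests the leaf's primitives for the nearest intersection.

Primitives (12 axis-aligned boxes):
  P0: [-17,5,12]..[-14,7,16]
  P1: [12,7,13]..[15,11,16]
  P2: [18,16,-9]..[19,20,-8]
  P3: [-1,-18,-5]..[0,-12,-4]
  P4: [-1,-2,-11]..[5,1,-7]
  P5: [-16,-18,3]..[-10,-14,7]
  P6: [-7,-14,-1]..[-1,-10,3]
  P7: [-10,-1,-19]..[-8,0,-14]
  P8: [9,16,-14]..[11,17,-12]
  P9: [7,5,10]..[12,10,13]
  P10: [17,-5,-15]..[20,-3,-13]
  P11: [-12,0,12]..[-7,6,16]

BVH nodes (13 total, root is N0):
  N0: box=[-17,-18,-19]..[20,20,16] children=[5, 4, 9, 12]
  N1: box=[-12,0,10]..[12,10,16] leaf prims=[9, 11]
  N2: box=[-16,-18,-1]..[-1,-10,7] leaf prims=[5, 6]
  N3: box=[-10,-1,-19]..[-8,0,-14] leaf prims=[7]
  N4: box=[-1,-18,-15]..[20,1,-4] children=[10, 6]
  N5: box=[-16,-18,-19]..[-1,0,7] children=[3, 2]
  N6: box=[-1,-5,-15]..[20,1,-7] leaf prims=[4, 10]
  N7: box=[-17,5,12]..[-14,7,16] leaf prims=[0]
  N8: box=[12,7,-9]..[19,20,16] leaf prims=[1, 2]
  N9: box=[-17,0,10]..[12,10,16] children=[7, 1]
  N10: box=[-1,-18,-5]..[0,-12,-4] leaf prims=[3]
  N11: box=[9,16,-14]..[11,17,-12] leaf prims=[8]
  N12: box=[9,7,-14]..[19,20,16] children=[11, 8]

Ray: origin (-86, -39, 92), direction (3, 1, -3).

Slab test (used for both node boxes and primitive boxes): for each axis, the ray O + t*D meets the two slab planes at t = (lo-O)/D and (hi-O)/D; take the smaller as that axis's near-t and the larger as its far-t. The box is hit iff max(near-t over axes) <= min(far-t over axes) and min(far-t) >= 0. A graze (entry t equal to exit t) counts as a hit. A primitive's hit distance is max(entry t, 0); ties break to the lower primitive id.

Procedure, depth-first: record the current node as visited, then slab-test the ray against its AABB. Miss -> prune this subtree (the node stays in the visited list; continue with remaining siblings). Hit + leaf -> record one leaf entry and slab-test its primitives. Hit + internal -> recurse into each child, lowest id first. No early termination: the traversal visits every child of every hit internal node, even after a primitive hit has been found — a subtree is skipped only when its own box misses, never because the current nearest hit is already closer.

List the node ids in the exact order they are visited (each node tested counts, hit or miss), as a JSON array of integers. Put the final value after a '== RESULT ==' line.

Traverse from the root:
N0 x:[23,106/3] y:[21,59] z:[76/3,37] -> hit [76/3,106/3], descend [4, 5, 9, 12]
  N4 x:[85/3,106/3] y:[21,40] z:[32,107/3] -> hit [32,106/3], descend [6, 10]
    N6 x:[85/3,106/3] y:[34,40] z:[33,107/3] -> hit [34,106/3] leaf, test {P4(miss), P10@t=35}
    N10 x:[85/3,86/3] y:[21,27] z:[32,97/3] -> miss, prune
  N5 x:[70/3,85/3] y:[21,39] z:[85/3,37] -> hit [85/3,85/3], descend [2, 3]
    N2 x:[70/3,85/3] y:[21,29] z:[85/3,31] -> hit [85/3,85/3] leaf, test {P5(miss), P6(miss)}
    N3 x:[76/3,26] y:[38,39] z:[106/3,37] -> miss, prune
  N9 x:[23,98/3] y:[39,49] z:[76/3,82/3] -> miss, prune
  N12 x:[95/3,35] y:[46,59] z:[76/3,106/3] -> miss, prune

Summary -> nodes [0, 4, 6, 10, 5, 2, 3, 9, 12]; box-tests=9; leaf-entries=2; first=P10

== RESULT ==
[0, 4, 6, 10, 5, 2, 3, 9, 12]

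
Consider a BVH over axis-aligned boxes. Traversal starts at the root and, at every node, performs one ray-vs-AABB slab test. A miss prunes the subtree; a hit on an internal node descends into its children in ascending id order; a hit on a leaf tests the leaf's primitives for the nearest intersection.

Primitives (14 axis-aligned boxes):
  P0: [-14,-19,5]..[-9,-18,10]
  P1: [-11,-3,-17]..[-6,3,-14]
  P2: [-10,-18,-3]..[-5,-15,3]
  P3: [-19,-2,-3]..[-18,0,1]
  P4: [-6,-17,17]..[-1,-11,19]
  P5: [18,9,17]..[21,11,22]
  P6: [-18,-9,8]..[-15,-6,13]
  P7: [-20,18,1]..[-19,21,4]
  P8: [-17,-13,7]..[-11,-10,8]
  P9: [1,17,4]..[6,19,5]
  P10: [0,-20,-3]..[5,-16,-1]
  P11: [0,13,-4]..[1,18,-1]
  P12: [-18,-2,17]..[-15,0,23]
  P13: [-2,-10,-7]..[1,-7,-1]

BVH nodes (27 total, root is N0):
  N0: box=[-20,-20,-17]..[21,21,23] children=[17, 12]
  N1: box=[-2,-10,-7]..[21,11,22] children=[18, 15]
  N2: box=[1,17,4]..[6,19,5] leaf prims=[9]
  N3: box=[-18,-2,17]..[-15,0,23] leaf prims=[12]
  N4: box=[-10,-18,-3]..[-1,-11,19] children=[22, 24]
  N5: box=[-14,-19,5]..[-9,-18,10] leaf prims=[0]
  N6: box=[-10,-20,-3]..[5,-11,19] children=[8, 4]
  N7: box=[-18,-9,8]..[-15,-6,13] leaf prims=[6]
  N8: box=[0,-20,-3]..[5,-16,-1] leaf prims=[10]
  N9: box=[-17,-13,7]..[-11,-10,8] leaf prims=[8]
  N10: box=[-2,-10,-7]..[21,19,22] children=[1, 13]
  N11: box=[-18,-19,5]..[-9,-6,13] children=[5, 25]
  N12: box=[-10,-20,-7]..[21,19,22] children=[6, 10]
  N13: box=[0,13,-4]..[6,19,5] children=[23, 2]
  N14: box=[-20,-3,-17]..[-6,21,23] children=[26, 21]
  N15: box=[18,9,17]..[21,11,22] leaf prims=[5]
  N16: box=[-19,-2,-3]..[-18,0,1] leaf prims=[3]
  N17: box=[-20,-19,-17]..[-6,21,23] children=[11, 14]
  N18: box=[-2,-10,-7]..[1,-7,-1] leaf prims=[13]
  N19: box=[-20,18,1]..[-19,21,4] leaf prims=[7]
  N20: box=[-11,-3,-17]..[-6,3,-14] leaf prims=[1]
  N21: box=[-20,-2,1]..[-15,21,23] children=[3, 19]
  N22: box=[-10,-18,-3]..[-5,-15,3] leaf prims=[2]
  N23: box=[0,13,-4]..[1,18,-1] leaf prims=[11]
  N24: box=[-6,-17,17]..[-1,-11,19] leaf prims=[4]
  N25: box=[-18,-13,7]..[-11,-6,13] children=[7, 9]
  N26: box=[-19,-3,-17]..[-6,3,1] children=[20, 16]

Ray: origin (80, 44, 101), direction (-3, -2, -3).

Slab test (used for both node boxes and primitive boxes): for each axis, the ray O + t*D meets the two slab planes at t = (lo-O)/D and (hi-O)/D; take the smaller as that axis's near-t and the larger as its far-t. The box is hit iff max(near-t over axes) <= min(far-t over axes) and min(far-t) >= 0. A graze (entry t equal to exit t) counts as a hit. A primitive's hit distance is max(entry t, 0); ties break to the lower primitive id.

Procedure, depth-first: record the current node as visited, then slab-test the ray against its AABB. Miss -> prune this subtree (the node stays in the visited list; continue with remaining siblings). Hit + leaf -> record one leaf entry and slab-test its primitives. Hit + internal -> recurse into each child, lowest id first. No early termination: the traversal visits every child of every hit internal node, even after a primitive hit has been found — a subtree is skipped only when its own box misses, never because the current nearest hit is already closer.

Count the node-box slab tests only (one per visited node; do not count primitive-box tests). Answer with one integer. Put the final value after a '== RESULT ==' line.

Walk:
N0 x:[59/3,100/3] y:[23/2,32] z:[26,118/3] -> hit [26,32], descend [12, 17]
  N12 x:[59/3,30] y:[25/2,32] z:[79/3,36] -> hit [79/3,30], descend [6, 10]
    N6 x:[25,30] y:[55/2,32] z:[82/3,104/3] -> hit [55/2,30], descend [4, 8]
      N4 x:[27,30] y:[55/2,31] z:[82/3,104/3] -> hit [55/2,30], descend [22, 24]
        N22 x:[85/3,30] y:[59/2,31] z:[98/3,104/3] -> miss, prune
        N24 x:[27,86/3] y:[55/2,61/2] z:[82/3,28] -> hit [55/2,28] leaf, test {P4@t=55/2}
      N8 x:[25,80/3] y:[30,32] z:[34,104/3] -> miss, prune
    N10 x:[59/3,82/3] y:[25/2,27] z:[79/3,36] -> hit [79/3,27], descend [1, 13]
      N1 x:[59/3,82/3] y:[33/2,27] z:[79/3,36] -> hit [79/3,27], descend [15, 18]
        N15 x:[59/3,62/3] y:[33/2,35/2] z:[79/3,28] -> miss, prune
        N18 x:[79/3,82/3] y:[51/2,27] z:[34,36] -> miss, prune
      N13 x:[74/3,80/3] y:[25/2,31/2] z:[32,35] -> miss, prune
  N17 x:[86/3,100/3] y:[23/2,63/2] z:[26,118/3] -> hit [86/3,63/2], descend [11, 14]
    N11 x:[89/3,98/3] y:[25,63/2] z:[88/3,32] -> hit [89/3,63/2], descend [5, 25]
      N5 x:[89/3,94/3] y:[31,63/2] z:[91/3,32] -> hit [31,94/3] leaf, test {P0@t=31}
      N25 x:[91/3,98/3] y:[25,57/2] z:[88/3,94/3] -> miss, prune
    N14 x:[86/3,100/3] y:[23/2,47/2] z:[26,118/3] -> miss, prune

Summary -> nodes [0, 12, 6, 4, 22, 24, 8, 10, 1, 15, 18, 13, 17, 11, 5, 25, 14]; box-tests=17; leaf-entries=2; first=P4

== RESULT ==
17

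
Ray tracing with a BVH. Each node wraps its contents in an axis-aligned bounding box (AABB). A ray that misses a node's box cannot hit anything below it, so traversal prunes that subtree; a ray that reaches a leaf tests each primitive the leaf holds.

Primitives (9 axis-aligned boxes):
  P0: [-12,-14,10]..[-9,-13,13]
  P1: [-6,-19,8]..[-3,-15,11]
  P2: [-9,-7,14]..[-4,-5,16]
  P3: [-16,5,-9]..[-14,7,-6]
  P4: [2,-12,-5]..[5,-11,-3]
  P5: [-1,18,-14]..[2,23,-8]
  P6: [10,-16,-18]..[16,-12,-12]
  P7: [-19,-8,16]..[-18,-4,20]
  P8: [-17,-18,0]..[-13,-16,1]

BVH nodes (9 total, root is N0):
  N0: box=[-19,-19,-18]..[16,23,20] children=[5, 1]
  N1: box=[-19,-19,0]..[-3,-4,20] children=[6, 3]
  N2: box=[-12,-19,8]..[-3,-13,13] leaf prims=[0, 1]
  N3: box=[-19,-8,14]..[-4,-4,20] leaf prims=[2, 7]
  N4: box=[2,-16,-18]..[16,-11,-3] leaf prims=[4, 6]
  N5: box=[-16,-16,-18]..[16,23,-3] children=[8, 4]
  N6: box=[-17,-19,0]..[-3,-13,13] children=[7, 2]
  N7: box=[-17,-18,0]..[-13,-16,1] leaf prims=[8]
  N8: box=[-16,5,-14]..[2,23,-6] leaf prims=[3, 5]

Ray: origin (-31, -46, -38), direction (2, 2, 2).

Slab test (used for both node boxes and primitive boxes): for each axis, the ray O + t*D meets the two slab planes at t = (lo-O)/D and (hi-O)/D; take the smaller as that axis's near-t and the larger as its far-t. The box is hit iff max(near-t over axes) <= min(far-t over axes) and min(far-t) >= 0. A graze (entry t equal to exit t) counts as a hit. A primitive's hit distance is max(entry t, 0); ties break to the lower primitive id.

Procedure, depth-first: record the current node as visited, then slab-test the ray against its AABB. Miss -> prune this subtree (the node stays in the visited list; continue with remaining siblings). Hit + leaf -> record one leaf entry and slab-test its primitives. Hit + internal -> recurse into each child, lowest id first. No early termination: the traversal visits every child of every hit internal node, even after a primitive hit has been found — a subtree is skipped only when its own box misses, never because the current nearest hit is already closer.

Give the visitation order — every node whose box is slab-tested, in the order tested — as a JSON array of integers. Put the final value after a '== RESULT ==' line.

Trace the traversal:
N0 x:[6,47/2] y:[27/2,69/2] z:[10,29] -> hit [27/2,47/2], descend [1, 5]
  N1 x:[6,14] y:[27/2,21] z:[19,29] -> miss, prune
  N5 x:[15/2,47/2] y:[15,69/2] z:[10,35/2] -> hit [15,35/2], descend [4, 8]
    N4 x:[33/2,47/2] y:[15,35/2] z:[10,35/2] -> hit [33/2,35/2] leaf, test {P4@t=17, P6(miss)}
    N8 x:[15/2,33/2] y:[51/2,69/2] z:[12,16] -> miss, prune

order=[0, 1, 5, 4, 8]  |boxes|=5  |leaves|=1  hit=P4

== RESULT ==
[0, 1, 5, 4, 8]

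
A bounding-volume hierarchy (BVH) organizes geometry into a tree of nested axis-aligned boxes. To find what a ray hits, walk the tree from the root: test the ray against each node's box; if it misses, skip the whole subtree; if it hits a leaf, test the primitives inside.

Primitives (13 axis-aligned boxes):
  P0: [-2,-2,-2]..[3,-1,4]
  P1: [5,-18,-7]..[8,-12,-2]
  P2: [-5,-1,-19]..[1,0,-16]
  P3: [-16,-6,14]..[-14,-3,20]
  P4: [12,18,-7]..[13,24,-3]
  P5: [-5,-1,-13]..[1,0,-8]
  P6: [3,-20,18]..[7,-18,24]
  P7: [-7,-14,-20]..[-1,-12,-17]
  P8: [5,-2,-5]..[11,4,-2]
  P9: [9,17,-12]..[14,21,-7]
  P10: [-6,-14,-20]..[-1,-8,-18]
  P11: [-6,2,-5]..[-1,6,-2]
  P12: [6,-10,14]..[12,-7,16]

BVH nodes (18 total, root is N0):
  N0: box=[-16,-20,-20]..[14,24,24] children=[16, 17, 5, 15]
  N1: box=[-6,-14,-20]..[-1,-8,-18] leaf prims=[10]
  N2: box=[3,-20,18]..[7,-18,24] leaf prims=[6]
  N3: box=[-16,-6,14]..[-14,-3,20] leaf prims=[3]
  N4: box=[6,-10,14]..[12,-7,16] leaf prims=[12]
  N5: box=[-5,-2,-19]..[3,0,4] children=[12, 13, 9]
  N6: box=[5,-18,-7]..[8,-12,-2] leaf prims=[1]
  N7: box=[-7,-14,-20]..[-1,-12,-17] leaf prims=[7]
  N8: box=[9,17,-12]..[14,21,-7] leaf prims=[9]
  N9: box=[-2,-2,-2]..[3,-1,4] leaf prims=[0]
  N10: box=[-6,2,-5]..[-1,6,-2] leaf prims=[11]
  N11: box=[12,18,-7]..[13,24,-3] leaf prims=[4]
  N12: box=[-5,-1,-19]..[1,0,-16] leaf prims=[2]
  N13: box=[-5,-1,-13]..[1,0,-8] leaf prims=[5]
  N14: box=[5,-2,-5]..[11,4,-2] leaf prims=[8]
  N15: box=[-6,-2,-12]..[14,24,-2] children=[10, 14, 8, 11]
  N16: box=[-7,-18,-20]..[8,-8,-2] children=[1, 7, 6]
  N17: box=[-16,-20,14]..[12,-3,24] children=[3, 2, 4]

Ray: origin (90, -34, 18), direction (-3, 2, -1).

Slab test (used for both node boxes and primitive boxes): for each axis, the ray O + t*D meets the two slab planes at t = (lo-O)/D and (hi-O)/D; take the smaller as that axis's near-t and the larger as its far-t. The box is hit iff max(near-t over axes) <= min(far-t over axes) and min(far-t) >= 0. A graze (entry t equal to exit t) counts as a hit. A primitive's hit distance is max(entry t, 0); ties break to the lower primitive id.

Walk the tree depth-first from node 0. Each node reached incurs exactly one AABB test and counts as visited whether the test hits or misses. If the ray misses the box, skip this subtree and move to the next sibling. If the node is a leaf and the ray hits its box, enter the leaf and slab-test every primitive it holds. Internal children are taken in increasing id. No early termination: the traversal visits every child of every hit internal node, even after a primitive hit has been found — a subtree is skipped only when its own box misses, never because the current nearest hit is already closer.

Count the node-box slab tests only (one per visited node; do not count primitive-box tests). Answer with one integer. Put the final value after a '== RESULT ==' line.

Traverse from the root:
N0 x:[76/3,106/3] y:[7,29] z:[-6,38] -> hit [76/3,29], descend [5, 15, 16, 17]
  N5 x:[29,95/3] y:[16,17] z:[14,37] -> miss, prune
  N15 x:[76/3,32] y:[16,29] z:[20,30] -> hit [76/3,29], descend [8, 10, 11, 14]
    N8 x:[76/3,27] y:[51/2,55/2] z:[25,30] -> hit [51/2,27] leaf, test {P9@t=51/2}
    N10 x:[91/3,32] y:[18,20] z:[20,23] -> miss, prune
    N11 x:[77/3,26] y:[26,29] z:[21,25] -> miss, prune
    N14 x:[79/3,85/3] y:[16,19] z:[20,23] -> miss, prune
  N16 x:[82/3,97/3] y:[8,13] z:[20,38] -> miss, prune
  N17 x:[26,106/3] y:[7,31/2] z:[-6,4] -> miss, prune

Visited [0, 5, 15, 8, 10, 11, 14, 16, 17]. Tests: 9 box, 1 leaf. Nearest: P9.

== RESULT ==
9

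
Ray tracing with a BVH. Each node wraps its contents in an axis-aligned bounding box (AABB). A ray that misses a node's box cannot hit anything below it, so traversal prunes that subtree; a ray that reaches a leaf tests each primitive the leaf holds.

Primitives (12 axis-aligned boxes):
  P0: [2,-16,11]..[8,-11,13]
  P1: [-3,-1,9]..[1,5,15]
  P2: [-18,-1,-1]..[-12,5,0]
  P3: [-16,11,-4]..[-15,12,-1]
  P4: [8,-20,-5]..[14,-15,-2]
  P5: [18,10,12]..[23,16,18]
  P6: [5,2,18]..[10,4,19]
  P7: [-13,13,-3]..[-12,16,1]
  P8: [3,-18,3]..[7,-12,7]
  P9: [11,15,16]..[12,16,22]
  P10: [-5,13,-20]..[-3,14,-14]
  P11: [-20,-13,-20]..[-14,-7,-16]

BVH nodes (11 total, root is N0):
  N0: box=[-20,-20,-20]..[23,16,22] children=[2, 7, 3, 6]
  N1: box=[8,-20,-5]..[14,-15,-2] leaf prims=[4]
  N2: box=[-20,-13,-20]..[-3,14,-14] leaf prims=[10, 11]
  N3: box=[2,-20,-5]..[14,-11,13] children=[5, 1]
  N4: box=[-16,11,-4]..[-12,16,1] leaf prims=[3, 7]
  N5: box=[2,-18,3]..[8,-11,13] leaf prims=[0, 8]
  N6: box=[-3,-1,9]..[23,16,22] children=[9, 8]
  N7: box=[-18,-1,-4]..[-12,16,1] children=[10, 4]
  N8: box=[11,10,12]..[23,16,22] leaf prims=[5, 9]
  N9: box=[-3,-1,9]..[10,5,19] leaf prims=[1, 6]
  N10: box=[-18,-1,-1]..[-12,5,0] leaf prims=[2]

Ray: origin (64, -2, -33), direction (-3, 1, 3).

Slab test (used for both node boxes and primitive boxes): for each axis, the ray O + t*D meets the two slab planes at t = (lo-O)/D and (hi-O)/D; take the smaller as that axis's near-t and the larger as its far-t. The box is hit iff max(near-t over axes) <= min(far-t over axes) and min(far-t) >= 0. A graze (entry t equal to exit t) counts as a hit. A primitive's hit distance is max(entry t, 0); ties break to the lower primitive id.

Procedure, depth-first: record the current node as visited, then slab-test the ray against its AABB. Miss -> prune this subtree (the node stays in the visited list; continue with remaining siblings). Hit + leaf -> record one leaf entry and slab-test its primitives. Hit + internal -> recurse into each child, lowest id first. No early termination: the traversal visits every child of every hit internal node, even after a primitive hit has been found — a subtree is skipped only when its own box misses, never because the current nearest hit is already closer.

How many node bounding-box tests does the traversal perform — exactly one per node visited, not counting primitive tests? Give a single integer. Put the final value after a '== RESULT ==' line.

Trace the traversal:
N0 x:[41/3,28] y:[-18,18] z:[13/3,55/3] -> hit [41/3,18], descend [2, 3, 6, 7]
  N2 x:[67/3,28] y:[-11,16] z:[13/3,19/3] -> miss, prune
  N3 x:[50/3,62/3] y:[-18,-9] z:[28/3,46/3] -> miss, prune
  N6 x:[41/3,67/3] y:[1,18] z:[14,55/3] -> hit [14,18], descend [8, 9]
    N8 x:[41/3,53/3] y:[12,18] z:[15,55/3] -> hit [15,53/3] leaf, test {P5@t=15, P9@t=52/3}
    N9 x:[18,67/3] y:[1,7] z:[14,52/3] -> miss, prune
  N7 x:[76/3,82/3] y:[1,18] z:[29/3,34/3] -> miss, prune

Visited [0, 2, 3, 6, 8, 9, 7]. Tests: 7 box, 1 leaf. Nearest: P5.

== RESULT ==
7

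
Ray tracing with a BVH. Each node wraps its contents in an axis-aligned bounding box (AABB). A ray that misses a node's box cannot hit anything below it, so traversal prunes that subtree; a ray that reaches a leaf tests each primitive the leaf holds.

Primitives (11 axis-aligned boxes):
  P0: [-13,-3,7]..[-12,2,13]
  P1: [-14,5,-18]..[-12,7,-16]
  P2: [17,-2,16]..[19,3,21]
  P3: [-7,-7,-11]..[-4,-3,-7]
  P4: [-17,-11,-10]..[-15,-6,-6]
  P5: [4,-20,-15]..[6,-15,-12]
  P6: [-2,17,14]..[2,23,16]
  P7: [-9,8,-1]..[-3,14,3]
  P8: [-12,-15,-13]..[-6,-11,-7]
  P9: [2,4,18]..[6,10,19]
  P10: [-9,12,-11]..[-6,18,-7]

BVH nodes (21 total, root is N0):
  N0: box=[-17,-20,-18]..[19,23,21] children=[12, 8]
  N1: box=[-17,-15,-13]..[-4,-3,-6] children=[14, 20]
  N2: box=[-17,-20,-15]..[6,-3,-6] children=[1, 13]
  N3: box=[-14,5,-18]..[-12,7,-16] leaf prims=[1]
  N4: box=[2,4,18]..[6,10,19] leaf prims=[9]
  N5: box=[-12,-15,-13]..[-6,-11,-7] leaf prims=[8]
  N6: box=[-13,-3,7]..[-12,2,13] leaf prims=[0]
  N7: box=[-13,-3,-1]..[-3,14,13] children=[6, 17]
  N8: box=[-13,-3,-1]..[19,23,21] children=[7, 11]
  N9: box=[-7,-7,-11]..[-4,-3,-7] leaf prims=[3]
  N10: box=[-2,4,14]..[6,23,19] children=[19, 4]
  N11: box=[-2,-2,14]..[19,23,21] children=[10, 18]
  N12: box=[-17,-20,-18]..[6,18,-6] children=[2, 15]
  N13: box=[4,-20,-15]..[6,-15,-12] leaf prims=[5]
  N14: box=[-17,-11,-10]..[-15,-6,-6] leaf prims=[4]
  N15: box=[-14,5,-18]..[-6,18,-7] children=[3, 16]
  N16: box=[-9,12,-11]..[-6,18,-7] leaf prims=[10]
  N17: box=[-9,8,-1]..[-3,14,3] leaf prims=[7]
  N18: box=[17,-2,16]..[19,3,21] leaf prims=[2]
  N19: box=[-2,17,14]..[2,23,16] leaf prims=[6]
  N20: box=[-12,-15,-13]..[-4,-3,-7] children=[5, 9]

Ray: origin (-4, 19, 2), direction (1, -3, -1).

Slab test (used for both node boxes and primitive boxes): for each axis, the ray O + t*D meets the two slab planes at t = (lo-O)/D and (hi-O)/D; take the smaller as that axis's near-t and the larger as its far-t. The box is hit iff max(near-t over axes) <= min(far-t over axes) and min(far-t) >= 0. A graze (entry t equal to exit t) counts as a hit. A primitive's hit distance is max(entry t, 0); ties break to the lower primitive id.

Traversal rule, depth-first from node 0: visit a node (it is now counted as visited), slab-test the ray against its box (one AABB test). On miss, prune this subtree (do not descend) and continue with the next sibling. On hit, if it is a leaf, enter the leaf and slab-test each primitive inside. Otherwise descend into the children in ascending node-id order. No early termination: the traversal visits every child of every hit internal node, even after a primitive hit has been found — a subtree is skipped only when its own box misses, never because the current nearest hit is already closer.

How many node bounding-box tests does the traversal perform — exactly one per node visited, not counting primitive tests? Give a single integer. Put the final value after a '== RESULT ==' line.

Traverse from the root:
N0 x:[-13,23] y:[-4/3,13] z:[-19,20] -> hit [-4/3,13], descend [8, 12]
  N8 x:[-9,23] y:[-4/3,22/3] z:[-19,3] -> hit [-4/3,3], descend [7, 11]
    N7 x:[-9,1] y:[5/3,22/3] z:[-11,3] -> miss, prune
    N11 x:[2,23] y:[-4/3,7] z:[-19,-12] -> miss, prune
  N12 x:[-13,10] y:[1/3,13] z:[8,20] -> hit [8,10], descend [2, 15]
    N2 x:[-13,10] y:[22/3,13] z:[8,17] -> hit [8,10], descend [1, 13]
      N1 x:[-13,0] y:[22/3,34/3] z:[8,15] -> miss, prune
      N13 x:[8,10] y:[34/3,13] z:[14,17] -> miss, prune
    N15 x:[-10,-2] y:[1/3,14/3] z:[9,20] -> miss, prune

order=[0, 8, 7, 11, 12, 2, 1, 13, 15]  |boxes|=9  |leaves|=0  hit=miss

== RESULT ==
9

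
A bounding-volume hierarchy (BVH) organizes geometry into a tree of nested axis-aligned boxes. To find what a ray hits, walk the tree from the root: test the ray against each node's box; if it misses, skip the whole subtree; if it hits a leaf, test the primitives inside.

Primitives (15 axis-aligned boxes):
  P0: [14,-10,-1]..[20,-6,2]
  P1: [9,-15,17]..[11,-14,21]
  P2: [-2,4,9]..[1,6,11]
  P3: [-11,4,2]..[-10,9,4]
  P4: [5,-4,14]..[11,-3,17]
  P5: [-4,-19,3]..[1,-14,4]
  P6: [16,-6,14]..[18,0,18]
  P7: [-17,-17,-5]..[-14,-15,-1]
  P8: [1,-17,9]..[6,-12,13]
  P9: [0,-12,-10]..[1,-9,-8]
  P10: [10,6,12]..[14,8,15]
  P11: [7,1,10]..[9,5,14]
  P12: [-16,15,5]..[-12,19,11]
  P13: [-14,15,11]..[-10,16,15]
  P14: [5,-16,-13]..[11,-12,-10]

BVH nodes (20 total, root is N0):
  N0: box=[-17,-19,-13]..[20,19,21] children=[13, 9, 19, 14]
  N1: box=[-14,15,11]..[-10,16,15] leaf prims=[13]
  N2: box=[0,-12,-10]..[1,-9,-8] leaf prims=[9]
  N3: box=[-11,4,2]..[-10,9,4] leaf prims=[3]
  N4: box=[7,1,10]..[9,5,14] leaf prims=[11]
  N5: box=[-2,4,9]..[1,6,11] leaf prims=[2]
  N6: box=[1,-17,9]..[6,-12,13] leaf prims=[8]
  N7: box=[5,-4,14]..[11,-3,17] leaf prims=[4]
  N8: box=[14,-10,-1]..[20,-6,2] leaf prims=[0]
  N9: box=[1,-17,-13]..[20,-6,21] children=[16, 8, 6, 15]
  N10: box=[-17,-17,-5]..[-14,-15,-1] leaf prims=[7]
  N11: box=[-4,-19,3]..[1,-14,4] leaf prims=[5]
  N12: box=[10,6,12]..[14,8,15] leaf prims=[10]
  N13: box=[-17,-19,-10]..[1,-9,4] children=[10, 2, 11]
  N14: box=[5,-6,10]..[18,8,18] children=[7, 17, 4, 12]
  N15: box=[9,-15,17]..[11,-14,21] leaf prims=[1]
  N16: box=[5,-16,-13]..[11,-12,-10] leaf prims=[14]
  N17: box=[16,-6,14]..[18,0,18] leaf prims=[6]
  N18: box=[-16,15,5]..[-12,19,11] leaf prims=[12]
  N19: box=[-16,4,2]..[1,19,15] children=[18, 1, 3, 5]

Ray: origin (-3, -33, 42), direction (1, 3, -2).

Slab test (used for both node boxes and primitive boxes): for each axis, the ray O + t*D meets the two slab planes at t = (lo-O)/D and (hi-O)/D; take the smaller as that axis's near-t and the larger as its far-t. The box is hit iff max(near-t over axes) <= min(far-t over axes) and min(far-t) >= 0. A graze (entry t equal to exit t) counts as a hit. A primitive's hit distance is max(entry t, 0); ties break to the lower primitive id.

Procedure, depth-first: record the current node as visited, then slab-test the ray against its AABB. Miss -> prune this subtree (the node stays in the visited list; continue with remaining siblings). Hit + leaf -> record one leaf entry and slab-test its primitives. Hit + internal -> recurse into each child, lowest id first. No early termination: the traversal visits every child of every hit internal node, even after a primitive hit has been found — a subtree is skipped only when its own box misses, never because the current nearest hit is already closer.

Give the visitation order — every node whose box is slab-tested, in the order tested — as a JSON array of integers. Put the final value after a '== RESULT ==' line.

Trace the traversal:
N0 x:[-14,23] y:[14/3,52/3] z:[21/2,55/2] -> hit [21/2,52/3], descend [9, 13, 14, 19]
  N9 x:[4,23] y:[16/3,9] z:[21/2,55/2] -> miss, prune
  N13 x:[-14,4] y:[14/3,8] z:[19,26] -> miss, prune
  N14 x:[8,21] y:[9,41/3] z:[12,16] -> hit [12,41/3], descend [4, 7, 12, 17]
    N4 x:[10,12] y:[34/3,38/3] z:[14,16] -> miss, prune
    N7 x:[8,14] y:[29/3,10] z:[25/2,14] -> miss, prune
    N12 x:[13,17] y:[13,41/3] z:[27/2,15] -> hit [27/2,41/3] leaf, test {P10@t=27/2}
    N17 x:[19,21] y:[9,11] z:[12,14] -> miss, prune
  N19 x:[-13,4] y:[37/3,52/3] z:[27/2,20] -> miss, prune

order=[0, 9, 13, 14, 4, 7, 12, 17, 19]  |boxes|=9  |leaves|=1  hit=P10

== RESULT ==
[0, 9, 13, 14, 4, 7, 12, 17, 19]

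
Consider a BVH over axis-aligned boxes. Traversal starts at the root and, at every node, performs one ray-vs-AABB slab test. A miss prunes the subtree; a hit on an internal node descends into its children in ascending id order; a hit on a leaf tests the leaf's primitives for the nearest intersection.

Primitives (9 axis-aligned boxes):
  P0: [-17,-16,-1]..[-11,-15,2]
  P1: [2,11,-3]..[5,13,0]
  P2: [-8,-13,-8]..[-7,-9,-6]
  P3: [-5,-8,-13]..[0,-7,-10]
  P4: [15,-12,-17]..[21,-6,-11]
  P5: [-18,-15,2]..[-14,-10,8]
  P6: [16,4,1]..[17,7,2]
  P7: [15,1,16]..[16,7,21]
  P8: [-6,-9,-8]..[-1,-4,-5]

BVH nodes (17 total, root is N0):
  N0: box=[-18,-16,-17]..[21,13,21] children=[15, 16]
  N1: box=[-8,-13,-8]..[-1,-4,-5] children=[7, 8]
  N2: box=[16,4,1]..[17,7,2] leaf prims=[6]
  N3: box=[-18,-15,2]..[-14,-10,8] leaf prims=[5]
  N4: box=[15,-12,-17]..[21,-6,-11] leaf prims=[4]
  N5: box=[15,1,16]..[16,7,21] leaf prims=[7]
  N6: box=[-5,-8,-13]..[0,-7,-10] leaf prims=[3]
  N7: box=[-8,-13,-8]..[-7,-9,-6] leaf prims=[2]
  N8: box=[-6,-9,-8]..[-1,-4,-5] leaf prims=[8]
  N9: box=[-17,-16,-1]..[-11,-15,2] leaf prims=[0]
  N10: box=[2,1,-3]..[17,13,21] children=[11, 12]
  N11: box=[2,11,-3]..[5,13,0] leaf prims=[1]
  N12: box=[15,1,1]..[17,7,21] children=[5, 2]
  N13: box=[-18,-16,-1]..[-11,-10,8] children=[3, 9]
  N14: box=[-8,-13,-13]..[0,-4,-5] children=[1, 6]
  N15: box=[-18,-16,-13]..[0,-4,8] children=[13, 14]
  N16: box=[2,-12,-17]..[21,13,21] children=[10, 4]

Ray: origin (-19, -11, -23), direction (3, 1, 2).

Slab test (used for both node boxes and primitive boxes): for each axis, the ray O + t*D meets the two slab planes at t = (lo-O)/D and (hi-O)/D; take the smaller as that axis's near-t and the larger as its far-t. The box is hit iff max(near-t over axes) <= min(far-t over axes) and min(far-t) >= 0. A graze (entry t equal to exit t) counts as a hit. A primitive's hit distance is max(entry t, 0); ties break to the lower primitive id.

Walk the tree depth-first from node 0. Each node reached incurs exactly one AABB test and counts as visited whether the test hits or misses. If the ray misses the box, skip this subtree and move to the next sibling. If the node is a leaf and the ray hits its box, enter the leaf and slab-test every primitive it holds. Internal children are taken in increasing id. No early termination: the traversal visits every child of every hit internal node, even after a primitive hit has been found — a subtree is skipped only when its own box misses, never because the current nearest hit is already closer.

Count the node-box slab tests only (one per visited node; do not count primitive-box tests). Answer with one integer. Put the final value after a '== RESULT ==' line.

Trace the traversal:
N0 x:[1/3,40/3] y:[-5,24] z:[3,22] -> hit [3,40/3], descend [15, 16]
  N15 x:[1/3,19/3] y:[-5,7] z:[5,31/2] -> hit [5,19/3], descend [13, 14]
    N13 x:[1/3,8/3] y:[-5,1] z:[11,31/2] -> miss, prune
    N14 x:[11/3,19/3] y:[-2,7] z:[5,9] -> hit [5,19/3], descend [1, 6]
      N1 x:[11/3,6] y:[-2,7] z:[15/2,9] -> miss, prune
      N6 x:[14/3,19/3] y:[3,4] z:[5,13/2] -> miss, prune
  N16 x:[7,40/3] y:[-1,24] z:[3,22] -> hit [7,40/3], descend [4, 10]
    N4 x:[34/3,40/3] y:[-1,5] z:[3,6] -> miss, prune
    N10 x:[7,12] y:[12,24] z:[10,22] -> hit [12,12], descend [11, 12]
      N11 x:[7,8] y:[22,24] z:[10,23/2] -> miss, prune
      N12 x:[34/3,12] y:[12,18] z:[12,22] -> hit [12,12], descend [2, 5]
        N2 x:[35/3,12] y:[15,18] z:[12,25/2] -> miss, prune
        N5 x:[34/3,35/3] y:[12,18] z:[39/2,22] -> miss, prune

order=[0, 15, 13, 14, 1, 6, 16, 4, 10, 11, 12, 2, 5]  |boxes|=13  |leaves|=0  hit=miss

== RESULT ==
13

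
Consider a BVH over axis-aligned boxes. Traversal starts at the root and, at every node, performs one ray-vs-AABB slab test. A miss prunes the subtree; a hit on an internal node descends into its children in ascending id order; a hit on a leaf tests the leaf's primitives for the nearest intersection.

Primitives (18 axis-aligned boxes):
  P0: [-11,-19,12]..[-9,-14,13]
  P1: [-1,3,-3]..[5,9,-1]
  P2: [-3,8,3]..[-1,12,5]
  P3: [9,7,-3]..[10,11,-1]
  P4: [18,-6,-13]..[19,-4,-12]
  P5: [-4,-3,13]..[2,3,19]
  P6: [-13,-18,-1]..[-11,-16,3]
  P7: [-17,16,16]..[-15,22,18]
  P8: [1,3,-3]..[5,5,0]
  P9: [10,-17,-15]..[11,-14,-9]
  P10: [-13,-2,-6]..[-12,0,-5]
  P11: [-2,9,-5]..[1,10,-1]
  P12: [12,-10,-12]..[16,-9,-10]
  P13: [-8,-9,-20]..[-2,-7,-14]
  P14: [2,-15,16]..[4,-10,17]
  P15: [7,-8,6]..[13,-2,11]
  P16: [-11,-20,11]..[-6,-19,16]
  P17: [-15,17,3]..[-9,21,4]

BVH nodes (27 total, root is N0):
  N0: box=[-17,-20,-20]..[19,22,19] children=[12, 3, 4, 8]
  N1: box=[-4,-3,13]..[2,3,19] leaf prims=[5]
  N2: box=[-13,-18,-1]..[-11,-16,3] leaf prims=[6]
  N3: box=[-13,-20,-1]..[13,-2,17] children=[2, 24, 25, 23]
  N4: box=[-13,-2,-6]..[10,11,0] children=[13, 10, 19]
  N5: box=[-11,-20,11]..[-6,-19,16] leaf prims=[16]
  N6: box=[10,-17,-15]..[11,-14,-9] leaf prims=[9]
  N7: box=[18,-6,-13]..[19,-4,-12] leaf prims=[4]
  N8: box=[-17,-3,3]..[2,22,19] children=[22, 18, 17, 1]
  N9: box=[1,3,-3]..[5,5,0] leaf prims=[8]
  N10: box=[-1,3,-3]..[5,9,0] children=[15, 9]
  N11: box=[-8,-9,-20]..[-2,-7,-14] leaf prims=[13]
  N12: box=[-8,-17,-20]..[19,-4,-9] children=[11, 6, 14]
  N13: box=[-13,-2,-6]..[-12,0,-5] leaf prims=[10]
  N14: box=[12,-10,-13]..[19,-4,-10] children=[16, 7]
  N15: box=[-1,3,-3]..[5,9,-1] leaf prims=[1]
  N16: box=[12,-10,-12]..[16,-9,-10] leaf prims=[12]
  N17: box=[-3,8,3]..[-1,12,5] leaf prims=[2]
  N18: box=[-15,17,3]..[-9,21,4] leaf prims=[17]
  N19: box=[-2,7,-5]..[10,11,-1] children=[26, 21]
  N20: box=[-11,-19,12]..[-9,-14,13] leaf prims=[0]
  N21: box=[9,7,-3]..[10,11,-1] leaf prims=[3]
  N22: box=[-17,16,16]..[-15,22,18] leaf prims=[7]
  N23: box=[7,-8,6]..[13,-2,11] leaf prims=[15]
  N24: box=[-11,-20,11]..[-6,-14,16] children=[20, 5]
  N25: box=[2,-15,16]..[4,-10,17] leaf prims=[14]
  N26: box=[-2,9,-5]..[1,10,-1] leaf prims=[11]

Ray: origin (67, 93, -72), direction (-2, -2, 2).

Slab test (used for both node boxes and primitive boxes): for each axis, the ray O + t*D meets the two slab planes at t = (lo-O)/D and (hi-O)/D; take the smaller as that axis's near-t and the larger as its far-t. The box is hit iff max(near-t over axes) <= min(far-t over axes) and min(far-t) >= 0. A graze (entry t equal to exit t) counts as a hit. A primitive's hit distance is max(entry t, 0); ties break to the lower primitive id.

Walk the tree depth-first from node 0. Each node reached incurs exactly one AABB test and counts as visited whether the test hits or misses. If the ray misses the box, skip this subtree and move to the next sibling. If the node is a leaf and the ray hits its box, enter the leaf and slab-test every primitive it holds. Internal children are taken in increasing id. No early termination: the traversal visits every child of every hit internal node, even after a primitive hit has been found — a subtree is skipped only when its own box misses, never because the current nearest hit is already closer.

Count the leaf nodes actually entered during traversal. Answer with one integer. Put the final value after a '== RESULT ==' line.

Walk:
N0 x:[24,42] y:[71/2,113/2] z:[26,91/2] -> hit [71/2,42], descend [3, 4, 8, 12]
  N3 x:[27,40] y:[95/2,113/2] z:[71/2,89/2] -> miss, prune
  N4 x:[57/2,40] y:[41,95/2] z:[33,36] -> miss, prune
  N8 x:[65/2,42] y:[71/2,48] z:[75/2,91/2] -> hit [75/2,42], descend [1, 17, 18, 22]
    N1 x:[65/2,71/2] y:[45,48] z:[85/2,91/2] -> miss, prune
    N17 x:[34,35] y:[81/2,85/2] z:[75/2,77/2] -> miss, prune
    N18 x:[38,41] y:[36,38] z:[75/2,38] -> hit [38,38] leaf, test {P17@t=38}
    N22 x:[41,42] y:[71/2,77/2] z:[44,45] -> miss, prune
  N12 x:[24,75/2] y:[97/2,55] z:[26,63/2] -> miss, prune

Visited [0, 3, 4, 8, 1, 17, 18, 22, 12]. Tests: 9 box, 1 leaf. Nearest: P17.

== RESULT ==
1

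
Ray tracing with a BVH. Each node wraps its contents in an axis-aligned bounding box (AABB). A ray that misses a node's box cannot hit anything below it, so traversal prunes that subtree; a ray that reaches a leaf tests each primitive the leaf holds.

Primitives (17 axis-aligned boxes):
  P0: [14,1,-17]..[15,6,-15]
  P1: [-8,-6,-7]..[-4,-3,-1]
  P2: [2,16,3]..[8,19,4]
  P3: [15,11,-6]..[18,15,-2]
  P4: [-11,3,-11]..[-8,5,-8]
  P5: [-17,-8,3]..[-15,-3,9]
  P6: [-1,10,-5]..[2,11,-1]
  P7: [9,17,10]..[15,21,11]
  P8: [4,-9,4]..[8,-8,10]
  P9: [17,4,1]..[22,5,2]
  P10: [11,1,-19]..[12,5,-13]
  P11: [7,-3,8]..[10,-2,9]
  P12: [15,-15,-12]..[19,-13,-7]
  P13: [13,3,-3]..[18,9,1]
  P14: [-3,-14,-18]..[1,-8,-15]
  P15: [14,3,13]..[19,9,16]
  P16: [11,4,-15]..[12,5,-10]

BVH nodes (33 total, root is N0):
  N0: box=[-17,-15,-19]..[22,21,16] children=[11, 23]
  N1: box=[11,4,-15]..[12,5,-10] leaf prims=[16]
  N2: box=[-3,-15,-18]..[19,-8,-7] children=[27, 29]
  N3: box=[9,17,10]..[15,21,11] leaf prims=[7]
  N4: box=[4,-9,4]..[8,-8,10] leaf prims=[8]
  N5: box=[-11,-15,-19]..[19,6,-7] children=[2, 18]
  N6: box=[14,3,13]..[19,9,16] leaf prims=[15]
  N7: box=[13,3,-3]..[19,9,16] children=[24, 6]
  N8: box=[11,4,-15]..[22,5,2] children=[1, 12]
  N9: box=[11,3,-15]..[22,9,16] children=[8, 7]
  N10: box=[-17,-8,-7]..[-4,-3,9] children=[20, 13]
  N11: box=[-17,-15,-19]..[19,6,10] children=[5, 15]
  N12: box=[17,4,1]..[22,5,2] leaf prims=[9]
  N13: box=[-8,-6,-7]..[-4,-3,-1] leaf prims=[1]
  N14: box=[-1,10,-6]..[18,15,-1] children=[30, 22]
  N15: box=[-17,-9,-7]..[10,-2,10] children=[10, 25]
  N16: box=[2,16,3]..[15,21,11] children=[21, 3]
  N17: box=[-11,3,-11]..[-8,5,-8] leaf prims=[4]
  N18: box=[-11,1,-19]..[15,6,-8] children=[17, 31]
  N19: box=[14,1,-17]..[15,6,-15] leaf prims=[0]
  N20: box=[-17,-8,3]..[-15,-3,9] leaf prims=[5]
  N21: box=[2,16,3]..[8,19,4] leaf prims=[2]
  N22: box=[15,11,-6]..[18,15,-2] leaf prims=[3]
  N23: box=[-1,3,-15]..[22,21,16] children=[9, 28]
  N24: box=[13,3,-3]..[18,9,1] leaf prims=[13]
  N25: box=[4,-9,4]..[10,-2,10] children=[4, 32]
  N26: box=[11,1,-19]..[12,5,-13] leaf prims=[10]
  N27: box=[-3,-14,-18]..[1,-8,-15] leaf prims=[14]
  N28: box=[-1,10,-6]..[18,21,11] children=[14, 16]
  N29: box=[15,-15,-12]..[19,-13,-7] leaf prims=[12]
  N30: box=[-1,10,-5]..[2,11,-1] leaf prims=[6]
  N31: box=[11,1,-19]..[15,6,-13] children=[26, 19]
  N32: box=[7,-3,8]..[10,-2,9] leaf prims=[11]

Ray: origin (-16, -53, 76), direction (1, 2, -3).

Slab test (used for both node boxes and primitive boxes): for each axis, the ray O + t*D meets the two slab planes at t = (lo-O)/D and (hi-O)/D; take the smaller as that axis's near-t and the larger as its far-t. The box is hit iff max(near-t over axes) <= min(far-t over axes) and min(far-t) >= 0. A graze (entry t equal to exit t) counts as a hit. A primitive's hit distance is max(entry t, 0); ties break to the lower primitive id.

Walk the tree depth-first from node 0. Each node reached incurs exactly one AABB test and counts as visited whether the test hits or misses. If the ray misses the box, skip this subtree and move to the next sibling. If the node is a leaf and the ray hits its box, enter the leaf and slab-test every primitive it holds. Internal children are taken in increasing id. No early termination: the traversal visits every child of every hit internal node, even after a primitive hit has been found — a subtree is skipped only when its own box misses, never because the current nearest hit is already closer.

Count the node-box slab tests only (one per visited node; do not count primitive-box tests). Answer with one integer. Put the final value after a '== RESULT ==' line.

Traverse from the root:
N0 x:[-1,38] y:[19,37] z:[20,95/3] -> hit [20,95/3], descend [11, 23]
  N11 x:[-1,35] y:[19,59/2] z:[22,95/3] -> hit [22,59/2], descend [5, 15]
    N5 x:[5,35] y:[19,59/2] z:[83/3,95/3] -> hit [83/3,59/2], descend [2, 18]
      N2 x:[13,35] y:[19,45/2] z:[83/3,94/3] -> miss, prune
      N18 x:[5,31] y:[27,59/2] z:[28,95/3] -> hit [28,59/2], descend [17, 31]
        N17 x:[5,8] y:[28,29] z:[28,29] -> miss, prune
        N31 x:[27,31] y:[27,59/2] z:[89/3,95/3] -> miss, prune
    N15 x:[-1,26] y:[22,51/2] z:[22,83/3] -> hit [22,51/2], descend [10, 25]
      N10 x:[-1,12] y:[45/2,25] z:[67/3,83/3] -> miss, prune
      N25 x:[20,26] y:[22,51/2] z:[22,24] -> hit [22,24], descend [4, 32]
        N4 x:[20,24] y:[22,45/2] z:[22,24] -> hit [22,45/2] leaf, test {P8@t=22}
        N32 x:[23,26] y:[25,51/2] z:[67/3,68/3] -> miss, prune
  N23 x:[15,38] y:[28,37] z:[20,91/3] -> hit [28,91/3], descend [9, 28]
    N9 x:[27,38] y:[28,31] z:[20,91/3] -> hit [28,91/3], descend [7, 8]
      N7 x:[29,35] y:[28,31] z:[20,79/3] -> miss, prune
      N8 x:[27,38] y:[57/2,29] z:[74/3,91/3] -> hit [57/2,29], descend [1, 12]
        N1 x:[27,28] y:[57/2,29] z:[86/3,91/3] -> miss, prune
        N12 x:[33,38] y:[57/2,29] z:[74/3,25] -> miss, prune
    N28 x:[15,34] y:[63/2,37] z:[65/3,82/3] -> miss, prune

19 AABB tests over nodes [0, 11, 5, 2, 18, 17, 31, 15, 10, 25, 4, 32, 23, 9, 7, 8, 1, 12, 28]; 1 leaf entered; closest P8.

== RESULT ==
19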